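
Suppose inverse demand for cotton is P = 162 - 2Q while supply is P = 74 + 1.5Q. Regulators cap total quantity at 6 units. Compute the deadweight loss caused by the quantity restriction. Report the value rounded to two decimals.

Without the quota, 162 - 2Q = 74 + 1.5Q gives Q* = 25.1429.
At Q = 6 the demand price is 162 - 2(6) = 150 and the supply price is 74 + 1.5(6) = 83.
Deadweight loss is the triangle between the curves from 6 to 25.1429: (1/2)(150 - 83)(25.1429 - 6) = 641.2857.

641.29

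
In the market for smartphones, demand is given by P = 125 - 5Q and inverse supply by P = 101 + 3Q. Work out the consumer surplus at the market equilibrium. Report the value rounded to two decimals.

22.50

Setting demand equal to supply, 24 = 8Q, so Q* = 3 and P* = 110.
Consumer surplus is the triangle under demand above P*: (1/2)(3)(125 - 110) = (1/2)(3)(15) = 22.5.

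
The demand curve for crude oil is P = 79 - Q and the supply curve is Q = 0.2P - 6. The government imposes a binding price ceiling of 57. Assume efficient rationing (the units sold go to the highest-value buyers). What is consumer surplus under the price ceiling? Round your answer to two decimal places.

104.22

Rewriting supply in inverse form: P = 30 + 5Q.
Without the control, 79 - Q = 30 + 5Q so Q* = 8.1667 and P* = 70.8333.
At the ceiling price 57, quantity supplied is (57 - 30)/5 = 5.4; supply is the short side, so Q = 5.4 trades at P = 57.
The demand price at Q = 5.4 is 73.6. CS is the trapezoid between demand and 57 over [0, 5.4]: (1/2)[(79 - 57) + (73.6 - 57)](5.4) = 104.22.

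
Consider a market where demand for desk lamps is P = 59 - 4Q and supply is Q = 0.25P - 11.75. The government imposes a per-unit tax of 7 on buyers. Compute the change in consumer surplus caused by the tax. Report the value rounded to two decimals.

Rewriting supply in inverse form: P = 47 + 4Q.
Without the tax, 59 - 4Q = 47 + 4Q so Q* = 1.5 and P* = 53.
A tax on buyers shifts demand down by 7: (59 - 7) - 4Q = 47 + 4Q, so Q_t = 0.625. Buyers pay P_b = 56.5; sellers receive P_s = P_b - 7 = 49.5.
CS falls from (1/2)(1.5)(6) = 4.5 to (1/2)(0.625)(2.5) = 0.7812, a change of -3.7188.

-3.72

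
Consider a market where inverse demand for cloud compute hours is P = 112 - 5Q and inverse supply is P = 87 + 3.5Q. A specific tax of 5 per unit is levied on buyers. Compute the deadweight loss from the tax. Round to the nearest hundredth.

1.47

Pre-tax equilibrium: 112 - 5Q = 87 + 3.5Q gives Q* = 2.9412, P* = 97.2941.
A tax on buyers shifts demand down by 5: (112 - 5) - 5Q = 87 + 3.5Q, so Q_t = 2.3529. Buyers pay P_b = 100.2353; sellers receive P_s = P_b - 5 = 95.2353.
The welfare triangle lost has base Q* - Q_t = 0.5882 and height t = 5, so DWL = (1/2)(0.5882)(5) = 1.4706.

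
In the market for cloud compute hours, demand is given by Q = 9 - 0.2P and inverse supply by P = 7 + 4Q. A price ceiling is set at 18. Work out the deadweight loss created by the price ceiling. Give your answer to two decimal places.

Rewriting demand in inverse form: P = 45 - 5Q.
Free-market equilibrium: 45 - 5Q = 7 + 4Q gives Q* = 4.2222, P* = 23.8889.
At the ceiling price 18, quantity supplied is (18 - 7)/4 = 2.75; supply is the short side, so Q = 2.75 trades at P = 18.
The lost-trades triangle has base Q* - 2.75 = 1.4722 and height equal to the gap between the curves at Q = 2.75, which is 31.25 - 18 = 13.25. DWL = (1/2)(1.4722)(13.25) = 9.7535.

9.75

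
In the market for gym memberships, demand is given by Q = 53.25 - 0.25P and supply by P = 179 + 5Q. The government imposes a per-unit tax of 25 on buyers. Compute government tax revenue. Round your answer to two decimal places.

Rewriting demand in inverse form: P = 213 - 4Q.
Without the tax, 213 - 4Q = 179 + 5Q so Q* = 3.7778 and P* = 197.8889.
A tax on buyers shifts demand down by 25: (213 - 25) - 4Q = 179 + 5Q, so Q_t = 1. Buyers pay P_b = 209; sellers receive P_s = P_b - 25 = 184.
Tax revenue = t x Q_t = 25 x 1 = 25.

25.00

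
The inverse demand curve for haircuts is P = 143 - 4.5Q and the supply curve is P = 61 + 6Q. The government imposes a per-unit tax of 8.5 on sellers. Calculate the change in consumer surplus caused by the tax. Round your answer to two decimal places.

Pre-tax equilibrium: 143 - 4.5Q = 61 + 6Q gives Q* = 7.8095, P* = 107.8571.
A tax on sellers shifts supply up by 8.5: 143 - 4.5Q = 61 + 6Q + 8.5, so Q_t = 7. Buyers pay P_b = 111.5; sellers receive P_s = P_b - 8.5 = 103.
Consumers lose the trapezoid between P* and P_b out to Q_t plus the triangle from Q_t to Q*: change in CS = 110.25 - 137.2245 = -26.9745.

-26.97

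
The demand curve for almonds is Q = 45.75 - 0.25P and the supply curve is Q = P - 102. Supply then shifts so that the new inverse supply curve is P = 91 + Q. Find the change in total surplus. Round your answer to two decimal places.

Rewriting demand in inverse form: P = 183 - 4Q.
Rewriting supply in inverse form: P = 102 + Q.
Initial equilibrium: Q_0 = 16.2, P_0 = 118.2; CS_0 = (1/2)(16.2)(64.8) = 524.88, PS_0 = (1/2)(16.2)(16.2) = 131.22.
New equilibrium: 183 - 4Q = 91 + Q gives Q_1 = 18.4, P_1 = 109.4; CS_1 = 677.12, PS_1 = 169.28.
Change in total surplus = (677.12 + 169.28) - (524.88 + 131.22) = 190.3.

190.30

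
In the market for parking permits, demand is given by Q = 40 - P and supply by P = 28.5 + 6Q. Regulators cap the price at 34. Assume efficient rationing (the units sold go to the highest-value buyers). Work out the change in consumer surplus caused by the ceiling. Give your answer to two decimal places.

3.73

Rewriting demand in inverse form: P = 40 - Q.
Without the control, 40 - Q = 28.5 + 6Q so Q* = 1.6429 and P* = 38.3571.
At P = 34, sellers supply (34 - 28.5)/6 = 0.9167 while buyers want more, so the quantity traded is 0.9167 at price 34.
CS goes from (1/2)(1.6429)(1.6429) = 1.3495 to 5.0799 (computed as (40 - 34)(0.9167) - (1/2)(1)(0.9167)^2), a change of 3.7304.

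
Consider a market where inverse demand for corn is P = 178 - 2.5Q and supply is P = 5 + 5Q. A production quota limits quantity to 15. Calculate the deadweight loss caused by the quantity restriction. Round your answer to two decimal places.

Without the quota, 178 - 2.5Q = 5 + 5Q gives Q* = 23.0667.
At Q = 15 the demand price is 178 - 2.5(15) = 140.5 and the supply price is 5 + 5(15) = 80.
Deadweight loss is the triangle between the curves from 15 to 23.0667: (1/2)(140.5 - 80)(23.0667 - 15) = 244.0167.

244.02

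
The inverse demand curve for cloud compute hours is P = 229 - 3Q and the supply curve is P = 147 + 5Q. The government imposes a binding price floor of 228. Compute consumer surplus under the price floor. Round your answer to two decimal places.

0.17

Without the control, 229 - 3Q = 147 + 5Q so Q* = 10.25 and P* = 198.25.
At the floor price 228, quantity demanded is (229 - 228)/3 = 0.3333; demand is the short side, so Q = 0.3333 trades at P = 228.
CS is the triangle under demand above 228: (1/2)(0.3333)(229 - 228) = 0.1667.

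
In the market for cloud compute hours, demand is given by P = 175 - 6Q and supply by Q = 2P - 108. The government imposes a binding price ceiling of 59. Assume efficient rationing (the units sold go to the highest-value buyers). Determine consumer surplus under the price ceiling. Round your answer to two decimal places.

Rewriting supply in inverse form: P = 54 + 0.5Q.
Without the control, 175 - 6Q = 54 + 0.5Q so Q* = 18.6154 and P* = 63.3077.
At P = 59, sellers supply (59 - 54)/0.5 = 10 while buyers want more, so the quantity traded is 10 at price 59.
The demand price at Q = 10 is 115. CS is the trapezoid between demand and 59 over [0, 10]: (1/2)[(175 - 59) + (115 - 59)](10) = 860.

860.00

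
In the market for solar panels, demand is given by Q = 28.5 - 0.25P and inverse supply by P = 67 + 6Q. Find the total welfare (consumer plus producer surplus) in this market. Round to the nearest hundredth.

110.45

Rewriting demand in inverse form: P = 114 - 4Q.
Equilibrium: 114 - 4Q = 67 + 6Q, so Q* = 4.7 and P* = 95.2.
Total surplus is the full triangle between the curves from 0 to Q*: (1/2)(4.7)(114 - 67) = 110.45.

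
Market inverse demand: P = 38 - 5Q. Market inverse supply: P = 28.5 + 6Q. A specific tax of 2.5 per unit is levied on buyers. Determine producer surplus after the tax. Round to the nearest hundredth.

Without the tax, 38 - 5Q = 28.5 + 6Q so Q* = 0.8636 and P* = 33.6818.
A tax on buyers shifts demand down by 2.5: (38 - 2.5) - 5Q = 28.5 + 6Q, so Q_t = 0.6364. Buyers pay P_b = 34.8182; sellers receive P_s = P_b - 2.5 = 32.3182.
PS = (1/2)(Q_t)(P_s - 28.5) = (1/2)(0.6364)(3.8182) = 1.2149.

1.21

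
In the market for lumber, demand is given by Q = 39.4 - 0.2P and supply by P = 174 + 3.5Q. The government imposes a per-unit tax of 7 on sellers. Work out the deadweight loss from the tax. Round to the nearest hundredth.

Rewriting demand in inverse form: P = 197 - 5Q.
Without the tax, 197 - 5Q = 174 + 3.5Q so Q* = 2.7059 and P* = 183.4706.
A tax on sellers shifts supply up by 7: 197 - 5Q = 174 + 3.5Q + 7, so Q_t = 1.8824. Buyers pay P_b = 187.5882; sellers receive P_s = P_b - 7 = 180.5882.
The welfare triangle lost has base Q* - Q_t = 0.8235 and height t = 7, so DWL = (1/2)(0.8235)(7) = 2.8824.

2.88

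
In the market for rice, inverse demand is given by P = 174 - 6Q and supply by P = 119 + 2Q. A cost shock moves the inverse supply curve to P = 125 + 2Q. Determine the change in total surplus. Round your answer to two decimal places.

Initial equilibrium: Q_0 = 6.875, P_0 = 132.75; CS_0 = (1/2)(6.875)(41.25) = 141.7969, PS_0 = (1/2)(6.875)(13.75) = 47.2656.
New equilibrium: 174 - 6Q = 125 + 2Q gives Q_1 = 6.125, P_1 = 137.25; CS_1 = 112.5469, PS_1 = 37.5156.
Change in total surplus = (112.5469 + 37.5156) - (141.7969 + 47.2656) = -39.

-39.00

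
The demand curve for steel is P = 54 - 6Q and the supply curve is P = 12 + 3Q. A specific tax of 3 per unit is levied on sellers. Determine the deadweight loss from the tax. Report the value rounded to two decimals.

0.50

Without the tax, 54 - 6Q = 12 + 3Q so Q* = 4.6667 and P* = 26.
A tax on sellers shifts supply up by 3: 54 - 6Q = 12 + 3Q + 3, so Q_t = 4.3333. Buyers pay P_b = 28; sellers receive P_s = P_b - 3 = 25.
The welfare triangle lost has base Q* - Q_t = 0.3333 and height t = 3, so DWL = (1/2)(0.3333)(3) = 0.5.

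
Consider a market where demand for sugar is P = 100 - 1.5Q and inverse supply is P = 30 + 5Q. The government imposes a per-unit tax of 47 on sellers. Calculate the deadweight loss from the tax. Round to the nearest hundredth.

169.92

Without the tax, 100 - 1.5Q = 30 + 5Q so Q* = 10.7692 and P* = 83.8462.
With the tax, sellers need 47 more per unit: 100 - 1.5Q = 30 + 5Q + 47, so Q_t = 3.5385. Buyers pay P_b = 94.6923; sellers receive P_s = P_b - 47 = 47.6923.
Deadweight loss is the triangle between the curves from Q_t to Q*: (1/2)(10.7692 - 3.5385)(47) = 169.9231.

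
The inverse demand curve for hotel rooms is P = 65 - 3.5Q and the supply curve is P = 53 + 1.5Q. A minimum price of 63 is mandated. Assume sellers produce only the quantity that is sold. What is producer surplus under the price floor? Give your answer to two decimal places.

Free-market equilibrium: 65 - 3.5Q = 53 + 1.5Q gives Q* = 2.4, P* = 56.6.
At P = 63, buyers demand (65 - 63)/3.5 = 0.5714 while sellers would supply more, so the quantity traded is 0.5714 at price 63.
The supply price at Q = 0.5714 is 53.8571. PS is the trapezoid between 63 and supply over [0, 0.5714]: (1/2)[(63 - 53) + (63 - 53.8571)](0.5714) = 5.4694.

5.47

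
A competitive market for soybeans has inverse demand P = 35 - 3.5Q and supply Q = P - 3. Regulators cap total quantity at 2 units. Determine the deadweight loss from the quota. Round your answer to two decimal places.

58.78

Rewriting supply in inverse form: P = 3 + Q.
Unrestricted equilibrium: Q* = (35 - 3)/(3.5 + 1) = 7.1111.
At Q = 2 the demand price is 35 - 3.5(2) = 28 and the supply price is 3 + (2) = 5.
Deadweight loss is the triangle between the curves from 2 to 7.1111: (1/2)(28 - 5)(7.1111 - 2) = 58.7778.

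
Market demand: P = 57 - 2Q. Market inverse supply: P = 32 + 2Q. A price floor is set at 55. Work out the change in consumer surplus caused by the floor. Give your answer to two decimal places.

Free-market equilibrium: 57 - 2Q = 32 + 2Q gives Q* = 6.25, P* = 44.5.
At P = 55, buyers demand (57 - 55)/2 = 1 while sellers would supply more, so the quantity traded is 1 at price 55.
CS goes from (1/2)(6.25)(12.5) = 39.0625 to 1 (computed as (57 - 55)(1) - (1/2)(2)(1)^2), a change of -38.0625.

-38.06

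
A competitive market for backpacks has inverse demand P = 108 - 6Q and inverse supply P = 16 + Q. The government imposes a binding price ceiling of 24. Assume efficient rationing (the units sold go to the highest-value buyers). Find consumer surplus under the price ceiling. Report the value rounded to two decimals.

480.00

Without the control, 108 - 6Q = 16 + Q so Q* = 13.1429 and P* = 29.1429.
At the ceiling price 24, quantity supplied is (24 - 16)/1 = 8; supply is the short side, so Q = 8 trades at P = 24.
The demand price at Q = 8 is 60. CS is the trapezoid between demand and 24 over [0, 8]: (1/2)[(108 - 24) + (60 - 24)](8) = 480.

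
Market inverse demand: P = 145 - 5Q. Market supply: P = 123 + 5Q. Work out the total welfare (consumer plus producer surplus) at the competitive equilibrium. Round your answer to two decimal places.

24.20

Set 145 - 5Q = 123 + 5Q, which gives 22 = 10Q, so Q* = 2.2 and P* = 145 - 5(2.2) = 134.
Total surplus is the full triangle between the curves from 0 to Q*: (1/2)(2.2)(145 - 123) = 24.2.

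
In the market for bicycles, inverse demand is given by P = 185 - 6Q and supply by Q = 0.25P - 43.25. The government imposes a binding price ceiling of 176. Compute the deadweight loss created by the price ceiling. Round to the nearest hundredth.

1.01

Rewriting supply in inverse form: P = 173 + 4Q.
Without the control, 185 - 6Q = 173 + 4Q so Q* = 1.2 and P* = 177.8.
At P = 176, sellers supply (176 - 173)/4 = 0.75 while buyers want more, so the quantity traded is 0.75 at price 176.
The lost-trades triangle has base Q* - 0.75 = 0.45 and height equal to the gap between the curves at Q = 0.75, which is 180.5 - 176 = 4.5. DWL = (1/2)(0.45)(4.5) = 1.0125.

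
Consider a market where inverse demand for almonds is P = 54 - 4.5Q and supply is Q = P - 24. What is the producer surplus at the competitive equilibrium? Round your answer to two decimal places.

Rewriting supply in inverse form: P = 24 + Q.
Set 54 - 4.5Q = 24 + Q, which gives 30 = 5.5Q, so Q* = 5.4545 and P* = 54 - 4.5(5.4545) = 29.4545.
The supply curve's price intercept is 24, so PS = (1/2)(Q*)(P* - 24) = (1/2)(5.4545)(5.4545) = 14.876.

14.88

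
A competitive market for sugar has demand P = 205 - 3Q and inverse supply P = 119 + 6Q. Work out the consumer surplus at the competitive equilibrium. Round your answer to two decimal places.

Set 205 - 3Q = 119 + 6Q, which gives 86 = 9Q, so Q* = 9.5556 and P* = 205 - 3(9.5556) = 176.3333.
CS is the area between the demand curve and P* from 0 to Q*: (1/2)(9.5556)(28.6667) = 136.963.

136.96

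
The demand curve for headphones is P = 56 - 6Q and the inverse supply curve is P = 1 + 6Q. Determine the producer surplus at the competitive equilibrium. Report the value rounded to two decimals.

63.02

Setting demand equal to supply, 55 = 12Q, so Q* = 4.5833 and P* = 28.5.
PS is the area between P* and the supply curve from 0 to Q*: (1/2)(4.5833)(27.5) = 63.0208.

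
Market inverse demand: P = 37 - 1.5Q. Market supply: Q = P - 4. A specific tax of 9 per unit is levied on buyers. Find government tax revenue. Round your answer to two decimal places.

86.40

Rewriting supply in inverse form: P = 4 + Q.
Pre-tax equilibrium: 37 - 1.5Q = 4 + Q gives Q* = 13.2, P* = 17.2.
A tax on buyers shifts demand down by 9: (37 - 9) - 1.5Q = 4 + Q, so Q_t = 9.6. Buyers pay P_b = 22.6; sellers receive P_s = P_b - 9 = 13.6.
Revenue is the tax times quantity traded: 9 x 9.6 = 86.4.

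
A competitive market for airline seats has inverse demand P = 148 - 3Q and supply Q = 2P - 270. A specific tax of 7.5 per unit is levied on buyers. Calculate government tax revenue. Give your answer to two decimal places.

Rewriting supply in inverse form: P = 135 + 0.5Q.
Without the tax, 148 - 3Q = 135 + 0.5Q so Q* = 3.7143 and P* = 136.8571.
A tax on buyers shifts demand down by 7.5: (148 - 7.5) - 3Q = 135 + 0.5Q, so Q_t = 1.5714. Buyers pay P_b = 143.2857; sellers receive P_s = P_b - 7.5 = 135.7857.
Tax revenue = t x Q_t = 7.5 x 1.5714 = 11.7857.

11.79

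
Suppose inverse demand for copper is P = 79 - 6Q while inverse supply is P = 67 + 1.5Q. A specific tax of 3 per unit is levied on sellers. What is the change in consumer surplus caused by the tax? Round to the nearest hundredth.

-3.36

Without the tax, 79 - 6Q = 67 + 1.5Q so Q* = 1.6 and P* = 69.4.
A tax on sellers shifts supply up by 3: 79 - 6Q = 67 + 1.5Q + 3, so Q_t = 1.2. Buyers pay P_b = 71.8; sellers receive P_s = P_b - 3 = 68.8.
Consumers lose the trapezoid between P* and P_b out to Q_t plus the triangle from Q_t to Q*: change in CS = 4.32 - 7.68 = -3.36.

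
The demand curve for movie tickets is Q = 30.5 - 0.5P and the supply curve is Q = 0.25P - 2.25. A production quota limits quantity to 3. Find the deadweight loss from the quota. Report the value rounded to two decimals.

Rewriting demand in inverse form: P = 61 - 2Q.
Rewriting supply in inverse form: P = 9 + 4Q.
Unrestricted equilibrium: Q* = (61 - 9)/(2 + 4) = 8.6667.
At Q = 3 the demand price is 61 - 2(3) = 55 and the supply price is 9 + 4(3) = 21.
Deadweight loss is the triangle between the curves from 3 to 8.6667: (1/2)(55 - 21)(8.6667 - 3) = 96.3333.

96.33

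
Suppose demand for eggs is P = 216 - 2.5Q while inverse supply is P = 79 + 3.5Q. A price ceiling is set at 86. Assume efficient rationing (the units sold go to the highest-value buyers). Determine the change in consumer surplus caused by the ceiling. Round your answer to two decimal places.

Free-market equilibrium: 216 - 2.5Q = 79 + 3.5Q gives Q* = 22.8333, P* = 158.9167.
At the ceiling price 86, quantity supplied is (86 - 79)/3.5 = 2; supply is the short side, so Q = 2 trades at P = 86.
CS goes from (1/2)(22.8333)(57.0833) = 651.7014 to 255 (computed as (216 - 86)(2) - (1/2)(2.5)(2)^2), a change of -396.7014.

-396.70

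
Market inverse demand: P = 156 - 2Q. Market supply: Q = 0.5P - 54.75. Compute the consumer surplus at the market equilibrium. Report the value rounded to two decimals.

135.14

Rewriting supply in inverse form: P = 109.5 + 2Q.
Setting demand equal to supply, 46.5 = 4Q, so Q* = 11.625 and P* = 132.75.
The demand choke price is 156, so CS = (1/2)(Q*)(156 - P*) = (1/2)(11.625)(23.25) = 135.1406.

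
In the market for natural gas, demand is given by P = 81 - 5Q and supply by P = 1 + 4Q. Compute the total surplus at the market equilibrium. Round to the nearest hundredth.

355.56

Setting demand equal to supply, 80 = 9Q, so Q* = 8.8889 and P* = 36.5556.
Total surplus is the full triangle between the curves from 0 to Q*: (1/2)(8.8889)(81 - 1) = 355.5556.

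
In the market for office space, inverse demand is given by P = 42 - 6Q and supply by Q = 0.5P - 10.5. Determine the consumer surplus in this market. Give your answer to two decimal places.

20.67

Rewriting supply in inverse form: P = 21 + 2Q.
Setting demand equal to supply, 21 = 8Q, so Q* = 2.625 and P* = 26.25.
CS is the area between the demand curve and P* from 0 to Q*: (1/2)(2.625)(15.75) = 20.6719.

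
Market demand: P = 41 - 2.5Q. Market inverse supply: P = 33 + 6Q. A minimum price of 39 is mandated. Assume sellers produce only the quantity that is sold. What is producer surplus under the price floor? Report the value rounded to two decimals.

2.88

Without the control, 41 - 2.5Q = 33 + 6Q so Q* = 0.9412 and P* = 38.6471.
At the floor price 39, quantity demanded is (41 - 39)/2.5 = 0.8; demand is the short side, so Q = 0.8 trades at P = 39.
The supply price at Q = 0.8 is 37.8. PS is the trapezoid between 39 and supply over [0, 0.8]: (1/2)[(39 - 33) + (39 - 37.8)](0.8) = 2.88.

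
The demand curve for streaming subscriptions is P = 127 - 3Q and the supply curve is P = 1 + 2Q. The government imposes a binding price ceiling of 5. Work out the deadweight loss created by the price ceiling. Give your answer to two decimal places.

Without the control, 127 - 3Q = 1 + 2Q so Q* = 25.2 and P* = 51.4.
At P = 5, sellers supply (5 - 1)/2 = 2 while buyers want more, so the quantity traded is 2 at price 5.
At Q = 2 the demand price is 121 and the supply price is 5. Deadweight loss is the triangle between the curves from 2 to 25.2: (1/2)(121 - 5)(25.2 - 2) = 1345.6.

1345.60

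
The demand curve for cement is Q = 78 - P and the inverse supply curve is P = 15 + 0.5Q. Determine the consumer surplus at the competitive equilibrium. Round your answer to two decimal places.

882.00

Rewriting demand in inverse form: P = 78 - Q.
Equilibrium: 78 - Q = 15 + 0.5Q, so Q* = 42 and P* = 36.
CS is the area between the demand curve and P* from 0 to Q*: (1/2)(42)(42) = 882.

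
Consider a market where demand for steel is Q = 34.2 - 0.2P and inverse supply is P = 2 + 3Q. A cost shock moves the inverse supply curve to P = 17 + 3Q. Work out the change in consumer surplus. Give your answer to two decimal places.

Rewriting demand in inverse form: P = 171 - 5Q.
Initial equilibrium: Q_0 = 21.125, P_0 = 65.375; CS_0 = (1/2)(21.125)(105.625) = 1115.6641, PS_0 = (1/2)(21.125)(63.375) = 669.3984.
New equilibrium: 171 - 5Q = 17 + 3Q gives Q_1 = 19.25, P_1 = 74.75; CS_1 = 926.4062, PS_1 = 555.8438.
Change in consumer surplus = 926.4062 - 1115.6641 = -189.2578.

-189.26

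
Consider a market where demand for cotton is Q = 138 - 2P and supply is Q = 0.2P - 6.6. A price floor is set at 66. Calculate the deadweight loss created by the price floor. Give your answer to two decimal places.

Rewriting demand in inverse form: P = 69 - 0.5Q.
Rewriting supply in inverse form: P = 33 + 5Q.
Without the control, 69 - 0.5Q = 33 + 5Q so Q* = 6.5455 and P* = 65.7273.
At the floor price 66, quantity demanded is (69 - 66)/0.5 = 6; demand is the short side, so Q = 6 trades at P = 66.
The lost-trades triangle has base Q* - 6 = 0.5455 and height equal to the gap between the curves at Q = 6, which is 66 - 63 = 3. DWL = (1/2)(0.5455)(3) = 0.8182.

0.82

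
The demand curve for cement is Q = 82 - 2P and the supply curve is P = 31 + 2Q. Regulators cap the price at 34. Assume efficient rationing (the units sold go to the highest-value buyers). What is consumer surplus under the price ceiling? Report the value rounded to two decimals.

Rewriting demand in inverse form: P = 41 - 0.5Q.
Free-market equilibrium: 41 - 0.5Q = 31 + 2Q gives Q* = 4, P* = 39.
At the ceiling price 34, quantity supplied is (34 - 31)/2 = 1.5; supply is the short side, so Q = 1.5 trades at P = 34.
The demand price at Q = 1.5 is 40.25. CS is the trapezoid between demand and 34 over [0, 1.5]: (1/2)[(41 - 34) + (40.25 - 34)](1.5) = 9.9375.

9.94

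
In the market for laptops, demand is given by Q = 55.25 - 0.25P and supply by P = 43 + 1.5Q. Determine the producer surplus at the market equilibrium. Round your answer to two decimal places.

Rewriting demand in inverse form: P = 221 - 4Q.
Setting demand equal to supply, 178 = 5.5Q, so Q* = 32.3636 and P* = 91.5455.
PS is the area between P* and the supply curve from 0 to Q*: (1/2)(32.3636)(48.5455) = 785.5537.

785.55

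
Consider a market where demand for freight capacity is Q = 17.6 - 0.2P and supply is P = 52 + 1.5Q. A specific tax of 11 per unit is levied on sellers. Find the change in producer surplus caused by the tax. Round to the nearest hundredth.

Rewriting demand in inverse form: P = 88 - 5Q.
Without the tax, 88 - 5Q = 52 + 1.5Q so Q* = 5.5385 and P* = 60.3077.
A tax on sellers shifts supply up by 11: 88 - 5Q = 52 + 1.5Q + 11, so Q_t = 3.8462. Buyers pay P_b = 68.7692; sellers receive P_s = P_b - 11 = 57.7692.
Producers lose the trapezoid between P_s and P* out to Q_t plus the triangle from Q_t to Q*: change in PS = 11.0947 - 23.0059 = -11.9112.

-11.91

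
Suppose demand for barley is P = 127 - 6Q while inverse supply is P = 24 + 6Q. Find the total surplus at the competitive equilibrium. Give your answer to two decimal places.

Set 127 - 6Q = 24 + 6Q, which gives 103 = 12Q, so Q* = 8.5833 and P* = 127 - 6(8.5833) = 75.5.
CS = (1/2)(8.5833)(51.5) = 221.0208 and PS = (1/2)(8.5833)(51.5) = 221.0208, so total surplus = 442.0417.

442.04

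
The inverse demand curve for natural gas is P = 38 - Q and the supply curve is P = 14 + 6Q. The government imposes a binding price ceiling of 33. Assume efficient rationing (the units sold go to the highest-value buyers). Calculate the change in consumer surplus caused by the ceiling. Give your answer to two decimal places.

Without the control, 38 - Q = 14 + 6Q so Q* = 3.4286 and P* = 34.5714.
At P = 33, sellers supply (33 - 14)/6 = 3.1667 while buyers want more, so the quantity traded is 3.1667 at price 33.
CS goes from (1/2)(3.4286)(3.4286) = 5.8776 to 10.8194 (computed as (38 - 33)(3.1667) - (1/2)(1)(3.1667)^2), a change of 4.9419.

4.94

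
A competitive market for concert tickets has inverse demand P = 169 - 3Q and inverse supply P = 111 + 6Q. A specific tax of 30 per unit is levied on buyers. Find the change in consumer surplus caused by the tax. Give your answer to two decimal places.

Pre-tax equilibrium: 169 - 3Q = 111 + 6Q gives Q* = 6.4444, P* = 149.6667.
A tax on buyers shifts demand down by 30: (169 - 30) - 3Q = 111 + 6Q, so Q_t = 3.1111. Buyers pay P_b = 159.6667; sellers receive P_s = P_b - 30 = 129.6667.
CS falls from (1/2)(6.4444)(19.3333) = 62.2963 to (1/2)(3.1111)(9.3333) = 14.5185, a change of -47.7778.

-47.78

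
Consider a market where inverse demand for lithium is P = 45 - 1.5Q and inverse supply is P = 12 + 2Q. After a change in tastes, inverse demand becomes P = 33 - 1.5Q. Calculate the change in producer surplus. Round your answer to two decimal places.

-52.90

Initial equilibrium: Q_0 = 9.4286, P_0 = 30.8571; CS_0 = (1/2)(9.4286)(14.1429) = 66.6735, PS_0 = (1/2)(9.4286)(18.8571) = 88.898.
New equilibrium: 33 - 1.5Q = 12 + 2Q gives Q_1 = 6, P_1 = 24; CS_1 = 27, PS_1 = 36.
Change in producer surplus = 36 - 88.898 = -52.898.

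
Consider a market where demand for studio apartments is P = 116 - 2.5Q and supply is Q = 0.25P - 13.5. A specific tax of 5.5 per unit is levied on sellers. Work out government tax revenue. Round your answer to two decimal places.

Rewriting supply in inverse form: P = 54 + 4Q.
Pre-tax equilibrium: 116 - 2.5Q = 54 + 4Q gives Q* = 9.5385, P* = 92.1538.
With the tax, sellers need 5.5 more per unit: 116 - 2.5Q = 54 + 4Q + 5.5, so Q_t = 8.6923. Buyers pay P_b = 94.2692; sellers receive P_s = P_b - 5.5 = 88.7692.
Tax revenue = t x Q_t = 5.5 x 8.6923 = 47.8077.

47.81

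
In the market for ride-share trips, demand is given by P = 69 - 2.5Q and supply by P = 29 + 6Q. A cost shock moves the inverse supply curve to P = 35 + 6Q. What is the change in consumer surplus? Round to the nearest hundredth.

-7.68

Initial equilibrium: Q_0 = 4.7059, P_0 = 57.2353; CS_0 = (1/2)(4.7059)(11.7647) = 27.6817, PS_0 = (1/2)(4.7059)(28.2353) = 66.436.
New equilibrium: 69 - 2.5Q = 35 + 6Q gives Q_1 = 4, P_1 = 59; CS_1 = 20, PS_1 = 48.
Change in consumer surplus = 20 - 27.6817 = -7.6817.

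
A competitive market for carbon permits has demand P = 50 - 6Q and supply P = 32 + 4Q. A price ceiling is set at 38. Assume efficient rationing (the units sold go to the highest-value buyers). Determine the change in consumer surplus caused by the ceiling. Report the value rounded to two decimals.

1.53

Free-market equilibrium: 50 - 6Q = 32 + 4Q gives Q* = 1.8, P* = 39.2.
At P = 38, sellers supply (38 - 32)/4 = 1.5 while buyers want more, so the quantity traded is 1.5 at price 38.
CS goes from (1/2)(1.8)(10.8) = 9.72 to 11.25 (computed as (50 - 38)(1.5) - (1/2)(6)(1.5)^2), a change of 1.53.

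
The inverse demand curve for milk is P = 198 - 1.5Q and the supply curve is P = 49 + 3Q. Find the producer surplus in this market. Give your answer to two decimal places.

Equilibrium: 198 - 1.5Q = 49 + 3Q, so Q* = 33.1111 and P* = 148.3333.
The supply curve's price intercept is 49, so PS = (1/2)(Q*)(P* - 49) = (1/2)(33.1111)(99.3333) = 1644.5185.

1644.52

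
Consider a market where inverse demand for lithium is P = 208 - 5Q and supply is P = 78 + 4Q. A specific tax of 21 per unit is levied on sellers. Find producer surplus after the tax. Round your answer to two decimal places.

Pre-tax equilibrium: 208 - 5Q = 78 + 4Q gives Q* = 14.4444, P* = 135.7778.
A tax on sellers shifts supply up by 21: 208 - 5Q = 78 + 4Q + 21, so Q_t = 12.1111. Buyers pay P_b = 147.4444; sellers receive P_s = P_b - 21 = 126.4444.
Producer surplus is the triangle above supply below P_s: (1/2)(12.1111)(126.4444 - 78) = 293.358.

293.36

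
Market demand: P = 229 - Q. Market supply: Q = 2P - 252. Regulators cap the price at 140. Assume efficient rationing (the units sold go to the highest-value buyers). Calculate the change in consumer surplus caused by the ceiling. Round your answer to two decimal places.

Rewriting supply in inverse form: P = 126 + 0.5Q.
Without the control, 229 - Q = 126 + 0.5Q so Q* = 68.6667 and P* = 160.3333.
At P = 140, sellers supply (140 - 126)/0.5 = 28 while buyers want more, so the quantity traded is 28 at price 140.
CS goes from (1/2)(68.6667)(68.6667) = 2357.5556 to 2100 (computed as (229 - 140)(28) - (1/2)(1)(28)^2), a change of -257.5556.

-257.56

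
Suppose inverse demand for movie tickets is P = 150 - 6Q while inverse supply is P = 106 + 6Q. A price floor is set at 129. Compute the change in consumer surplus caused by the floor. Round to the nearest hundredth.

-3.58

Without the control, 150 - 6Q = 106 + 6Q so Q* = 3.6667 and P* = 128.
At P = 129, buyers demand (150 - 129)/6 = 3.5 while sellers would supply more, so the quantity traded is 3.5 at price 129.
CS goes from (1/2)(3.6667)(22) = 40.3333 to 36.75 (computed as (150 - 129)(3.5) - (1/2)(6)(3.5)^2), a change of -3.5833.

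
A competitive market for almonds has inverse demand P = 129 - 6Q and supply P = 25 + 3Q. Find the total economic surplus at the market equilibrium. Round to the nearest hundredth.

Setting demand equal to supply, 104 = 9Q, so Q* = 11.5556 and P* = 59.6667.
CS = (1/2)(11.5556)(69.3333) = 400.5926 and PS = (1/2)(11.5556)(34.6667) = 200.2963, so total surplus = 600.8889.

600.89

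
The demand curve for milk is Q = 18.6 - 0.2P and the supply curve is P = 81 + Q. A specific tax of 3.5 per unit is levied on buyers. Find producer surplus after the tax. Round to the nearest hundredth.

1.00

Rewriting demand in inverse form: P = 93 - 5Q.
Without the tax, 93 - 5Q = 81 + Q so Q* = 2 and P* = 83.
With the tax, buyers' net willingness to pay falls by 3.5: (93 - 3.5) - 5Q = 81 + Q, so Q_t = 1.4167. Buyers pay P_b = 85.9167; sellers receive P_s = P_b - 3.5 = 82.4167.
Producer surplus is the triangle above supply below P_s: (1/2)(1.4167)(82.4167 - 81) = 1.0035.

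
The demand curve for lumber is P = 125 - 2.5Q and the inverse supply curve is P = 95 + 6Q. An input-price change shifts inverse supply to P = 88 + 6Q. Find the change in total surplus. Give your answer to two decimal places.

Initial equilibrium: Q_0 = 3.5294, P_0 = 116.1765; CS_0 = (1/2)(3.5294)(8.8235) = 15.5709, PS_0 = (1/2)(3.5294)(21.1765) = 37.3702.
New equilibrium: 125 - 2.5Q = 88 + 6Q gives Q_1 = 4.3529, P_1 = 114.1176; CS_1 = 23.6851, PS_1 = 56.8443.
Change in total surplus = (23.6851 + 56.8443) - (15.5709 + 37.3702) = 27.5882.

27.59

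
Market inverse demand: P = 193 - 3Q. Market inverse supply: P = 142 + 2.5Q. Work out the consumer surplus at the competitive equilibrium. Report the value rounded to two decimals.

128.98

Equilibrium: 193 - 3Q = 142 + 2.5Q, so Q* = 9.2727 and P* = 165.1818.
Consumer surplus is the triangle under demand above P*: (1/2)(9.2727)(193 - 165.1818) = (1/2)(9.2727)(27.8182) = 128.9752.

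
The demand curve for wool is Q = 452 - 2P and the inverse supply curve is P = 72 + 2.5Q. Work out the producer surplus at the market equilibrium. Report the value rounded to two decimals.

3293.89

Rewriting demand in inverse form: P = 226 - 0.5Q.
Set 226 - 0.5Q = 72 + 2.5Q, which gives 154 = 3Q, so Q* = 51.3333 and P* = 226 - 0.5(51.3333) = 200.3333.
Producer surplus is the triangle above supply below P*: (1/2)(51.3333)(200.3333 - 72) = (1/2)(51.3333)(128.3333) = 3293.8889.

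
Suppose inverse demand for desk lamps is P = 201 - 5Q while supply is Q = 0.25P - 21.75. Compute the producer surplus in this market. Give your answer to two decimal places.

Rewriting supply in inverse form: P = 87 + 4Q.
Equilibrium: 201 - 5Q = 87 + 4Q, so Q* = 12.6667 and P* = 137.6667.
PS is the area between P* and the supply curve from 0 to Q*: (1/2)(12.6667)(50.6667) = 320.8889.

320.89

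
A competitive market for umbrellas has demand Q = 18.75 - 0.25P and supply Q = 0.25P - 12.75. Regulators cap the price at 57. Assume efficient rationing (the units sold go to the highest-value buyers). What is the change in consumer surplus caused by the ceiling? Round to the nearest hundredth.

4.50

Rewriting demand in inverse form: P = 75 - 4Q.
Rewriting supply in inverse form: P = 51 + 4Q.
Free-market equilibrium: 75 - 4Q = 51 + 4Q gives Q* = 3, P* = 63.
At the ceiling price 57, quantity supplied is (57 - 51)/4 = 1.5; supply is the short side, so Q = 1.5 trades at P = 57.
CS goes from (1/2)(3)(12) = 18 to 22.5 (computed as (75 - 57)(1.5) - (1/2)(4)(1.5)^2), a change of 4.5.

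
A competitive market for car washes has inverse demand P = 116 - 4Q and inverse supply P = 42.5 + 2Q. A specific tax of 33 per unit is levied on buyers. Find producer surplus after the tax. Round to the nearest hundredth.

Pre-tax equilibrium: 116 - 4Q = 42.5 + 2Q gives Q* = 12.25, P* = 67.
A tax on buyers shifts demand down by 33: (116 - 33) - 4Q = 42.5 + 2Q, so Q_t = 6.75. Buyers pay P_b = 89; sellers receive P_s = P_b - 33 = 56.
PS = (1/2)(Q_t)(P_s - 42.5) = (1/2)(6.75)(13.5) = 45.5625.

45.56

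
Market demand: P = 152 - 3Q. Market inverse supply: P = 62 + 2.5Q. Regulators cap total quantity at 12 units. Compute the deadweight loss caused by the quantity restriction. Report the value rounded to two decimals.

Unrestricted equilibrium: Q* = (152 - 62)/(3 + 2.5) = 16.3636.
At Q = 12 the demand price is 152 - 3(12) = 116 and the supply price is 62 + 2.5(12) = 92.
DWL = (1/2)(gap between curves at 12) x (Q* - 12) = (1/2)(24)(4.3636) = 52.3636.

52.36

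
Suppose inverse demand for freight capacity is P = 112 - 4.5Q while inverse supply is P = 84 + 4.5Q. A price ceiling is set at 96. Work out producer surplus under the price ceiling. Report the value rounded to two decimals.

16.00

Free-market equilibrium: 112 - 4.5Q = 84 + 4.5Q gives Q* = 3.1111, P* = 98.
At the ceiling price 96, quantity supplied is (96 - 84)/4.5 = 2.6667; supply is the short side, so Q = 2.6667 trades at P = 96.
PS is the triangle above supply below 96: (1/2)(2.6667)(96 - 84) = 16.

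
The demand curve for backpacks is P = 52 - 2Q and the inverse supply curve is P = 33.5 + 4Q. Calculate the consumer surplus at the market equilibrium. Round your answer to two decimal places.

Set 52 - 2Q = 33.5 + 4Q, which gives 18.5 = 6Q, so Q* = 3.0833 and P* = 52 - 2(3.0833) = 45.8333.
Consumer surplus is the triangle under demand above P*: (1/2)(3.0833)(52 - 45.8333) = (1/2)(3.0833)(6.1667) = 9.5069.

9.51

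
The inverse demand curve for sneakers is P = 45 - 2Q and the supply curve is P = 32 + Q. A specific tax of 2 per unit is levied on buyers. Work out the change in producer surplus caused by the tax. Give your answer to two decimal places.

-2.67

Pre-tax equilibrium: 45 - 2Q = 32 + Q gives Q* = 4.3333, P* = 36.3333.
A tax on buyers shifts demand down by 2: (45 - 2) - 2Q = 32 + Q, so Q_t = 3.6667. Buyers pay P_b = 37.6667; sellers receive P_s = P_b - 2 = 35.6667.
PS falls from (1/2)(4.3333)(4.3333) = 9.3889 to (1/2)(3.6667)(3.6667) = 6.7222, a change of -2.6667.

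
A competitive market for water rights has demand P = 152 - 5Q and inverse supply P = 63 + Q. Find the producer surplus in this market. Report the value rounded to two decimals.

110.01

Set 152 - 5Q = 63 + Q, which gives 89 = 6Q, so Q* = 14.8333 and P* = 152 - 5(14.8333) = 77.8333.
PS is the area between P* and the supply curve from 0 to Q*: (1/2)(14.8333)(14.8333) = 110.0139.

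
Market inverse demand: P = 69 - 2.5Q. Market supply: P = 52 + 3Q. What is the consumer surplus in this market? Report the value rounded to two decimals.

11.94

Equilibrium: 69 - 2.5Q = 52 + 3Q, so Q* = 3.0909 and P* = 61.2727.
CS is the area between the demand curve and P* from 0 to Q*: (1/2)(3.0909)(7.7273) = 11.9421.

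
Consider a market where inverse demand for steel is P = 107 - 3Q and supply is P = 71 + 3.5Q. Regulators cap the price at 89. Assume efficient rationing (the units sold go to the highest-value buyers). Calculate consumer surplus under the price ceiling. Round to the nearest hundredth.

52.90

Free-market equilibrium: 107 - 3Q = 71 + 3.5Q gives Q* = 5.5385, P* = 90.3846.
At the ceiling price 89, quantity supplied is (89 - 71)/3.5 = 5.1429; supply is the short side, so Q = 5.1429 trades at P = 89.
The demand price at Q = 5.1429 is 91.5714. CS is the trapezoid between demand and 89 over [0, 5.1429]: (1/2)[(107 - 89) + (91.5714 - 89)](5.1429) = 52.898.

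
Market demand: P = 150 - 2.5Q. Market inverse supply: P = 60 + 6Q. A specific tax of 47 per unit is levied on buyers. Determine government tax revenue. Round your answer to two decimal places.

Without the tax, 150 - 2.5Q = 60 + 6Q so Q* = 10.5882 and P* = 123.5294.
A tax on buyers shifts demand down by 47: (150 - 47) - 2.5Q = 60 + 6Q, so Q_t = 5.0588. Buyers pay P_b = 137.3529; sellers receive P_s = P_b - 47 = 90.3529.
Tax revenue = t x Q_t = 47 x 5.0588 = 237.7647.

237.76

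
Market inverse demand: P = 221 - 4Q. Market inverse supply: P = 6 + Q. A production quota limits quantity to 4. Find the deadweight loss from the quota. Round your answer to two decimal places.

3802.50

Unrestricted equilibrium: Q* = (221 - 6)/(4 + 1) = 43.
At Q = 4 the demand price is 221 - 4(4) = 205 and the supply price is 6 + (4) = 10.
Deadweight loss is the triangle between the curves from 4 to 43: (1/2)(205 - 10)(43 - 4) = 3802.5.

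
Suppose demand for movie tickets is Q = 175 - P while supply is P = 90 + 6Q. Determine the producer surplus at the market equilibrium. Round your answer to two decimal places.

442.35

Rewriting demand in inverse form: P = 175 - Q.
Equilibrium: 175 - Q = 90 + 6Q, so Q* = 12.1429 and P* = 162.8571.
PS is the area between P* and the supply curve from 0 to Q*: (1/2)(12.1429)(72.8571) = 442.3469.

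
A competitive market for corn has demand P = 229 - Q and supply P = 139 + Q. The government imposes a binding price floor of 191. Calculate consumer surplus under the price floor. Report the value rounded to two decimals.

722.00

Without the control, 229 - Q = 139 + Q so Q* = 45 and P* = 184.
At the floor price 191, quantity demanded is (229 - 191)/1 = 38; demand is the short side, so Q = 38 trades at P = 191.
CS is the triangle under demand above 191: (1/2)(38)(229 - 191) = 722.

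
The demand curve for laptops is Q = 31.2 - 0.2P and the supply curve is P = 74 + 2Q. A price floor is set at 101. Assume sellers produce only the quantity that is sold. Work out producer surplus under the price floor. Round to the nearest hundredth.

Rewriting demand in inverse form: P = 156 - 5Q.
Free-market equilibrium: 156 - 5Q = 74 + 2Q gives Q* = 11.7143, P* = 97.4286.
At P = 101, buyers demand (156 - 101)/5 = 11 while sellers would supply more, so the quantity traded is 11 at price 101.
The supply price at Q = 11 is 96. PS is the trapezoid between 101 and supply over [0, 11]: (1/2)[(101 - 74) + (101 - 96)](11) = 176.

176.00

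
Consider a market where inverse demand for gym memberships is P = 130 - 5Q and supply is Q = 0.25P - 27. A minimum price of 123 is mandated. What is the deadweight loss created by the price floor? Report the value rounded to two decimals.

Rewriting supply in inverse form: P = 108 + 4Q.
Free-market equilibrium: 130 - 5Q = 108 + 4Q gives Q* = 2.4444, P* = 117.7778.
At the floor price 123, quantity demanded is (130 - 123)/5 = 1.4; demand is the short side, so Q = 1.4 trades at P = 123.
At Q = 1.4 the demand price is 123 and the supply price is 113.6. Deadweight loss is the triangle between the curves from 1.4 to 2.4444: (1/2)(123 - 113.6)(2.4444 - 1.4) = 4.9089.

4.91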